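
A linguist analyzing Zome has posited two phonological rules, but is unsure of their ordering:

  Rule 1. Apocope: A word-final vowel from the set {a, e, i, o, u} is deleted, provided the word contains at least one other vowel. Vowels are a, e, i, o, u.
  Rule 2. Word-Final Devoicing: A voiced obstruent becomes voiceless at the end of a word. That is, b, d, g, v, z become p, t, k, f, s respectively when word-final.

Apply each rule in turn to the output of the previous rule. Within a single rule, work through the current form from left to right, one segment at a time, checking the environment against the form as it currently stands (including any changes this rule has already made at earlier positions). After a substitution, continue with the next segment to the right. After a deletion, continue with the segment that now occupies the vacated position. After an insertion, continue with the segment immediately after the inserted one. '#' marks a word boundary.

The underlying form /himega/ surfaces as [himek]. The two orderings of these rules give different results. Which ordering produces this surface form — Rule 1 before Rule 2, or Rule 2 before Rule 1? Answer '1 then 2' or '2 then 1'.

1 then 2

Order 1 then 2:
  1 Apocope: [himega] → [himeg]
  2 Word-Final Devoicing: [himeg] → [himek]
  result: [himek]
Order 2 then 1:
  2 Word-Final Devoicing: no change — [himega]
  1 Apocope: [himega] → [himeg]
  result: [himeg]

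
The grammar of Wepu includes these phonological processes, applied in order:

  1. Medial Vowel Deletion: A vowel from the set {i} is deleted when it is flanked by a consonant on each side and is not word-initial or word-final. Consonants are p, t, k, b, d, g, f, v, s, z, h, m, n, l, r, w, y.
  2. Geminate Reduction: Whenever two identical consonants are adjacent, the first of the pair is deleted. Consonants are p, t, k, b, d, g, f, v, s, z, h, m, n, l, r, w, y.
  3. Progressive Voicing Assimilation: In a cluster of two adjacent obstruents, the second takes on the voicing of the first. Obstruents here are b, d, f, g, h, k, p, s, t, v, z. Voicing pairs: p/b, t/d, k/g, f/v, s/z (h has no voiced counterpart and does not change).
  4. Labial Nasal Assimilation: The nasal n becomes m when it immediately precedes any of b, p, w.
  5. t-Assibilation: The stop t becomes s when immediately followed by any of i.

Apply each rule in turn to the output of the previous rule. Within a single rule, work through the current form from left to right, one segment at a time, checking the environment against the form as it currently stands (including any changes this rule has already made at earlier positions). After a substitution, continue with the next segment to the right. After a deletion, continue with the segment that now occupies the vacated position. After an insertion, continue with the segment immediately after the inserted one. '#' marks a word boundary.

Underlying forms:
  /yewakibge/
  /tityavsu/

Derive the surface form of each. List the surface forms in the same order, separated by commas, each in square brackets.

/yewakibge/:
  1 Medial Vowel Deletion: [yewakibge] → [yewakbge]
  2 Geminate Reduction: no change — [yewakbge]
  3 Progressive Voicing Assimilation: [yewakbge] → [yewakpke]
  4 Labial Nasal Assimilation: no change — [yewakpke]
  5 t-Assibilation: no change — [yewakpke]
/tityavsu/:
  1 Medial Vowel Deletion: [tityavsu] → [ttyavsu]
  2 Geminate Reduction: [ttyavsu] → [tyavsu]
  3 Progressive Voicing Assimilation: [tyavsu] → [tyavzu]
  4 Labial Nasal Assimilation: no change — [tyavzu]
  5 t-Assibilation: no change — [tyavzu]

[yewakpke], [tyavzu]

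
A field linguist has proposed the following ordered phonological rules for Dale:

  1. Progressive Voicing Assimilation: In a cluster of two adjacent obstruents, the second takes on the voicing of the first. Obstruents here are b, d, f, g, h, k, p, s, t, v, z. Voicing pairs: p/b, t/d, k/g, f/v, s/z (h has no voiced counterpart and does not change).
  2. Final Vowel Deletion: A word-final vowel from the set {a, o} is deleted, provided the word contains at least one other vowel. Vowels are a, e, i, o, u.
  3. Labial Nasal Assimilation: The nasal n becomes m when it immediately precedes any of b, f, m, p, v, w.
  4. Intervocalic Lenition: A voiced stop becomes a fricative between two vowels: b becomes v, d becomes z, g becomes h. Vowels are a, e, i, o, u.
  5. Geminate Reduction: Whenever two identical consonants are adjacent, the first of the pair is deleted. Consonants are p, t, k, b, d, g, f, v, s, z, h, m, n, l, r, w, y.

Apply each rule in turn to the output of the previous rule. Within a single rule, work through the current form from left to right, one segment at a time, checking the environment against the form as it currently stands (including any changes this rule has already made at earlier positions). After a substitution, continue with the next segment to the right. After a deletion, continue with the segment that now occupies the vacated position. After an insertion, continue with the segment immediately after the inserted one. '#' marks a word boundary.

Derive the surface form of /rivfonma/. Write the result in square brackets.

[rivom]

1 Progressive Voicing Assimilation: [rivfonma] → [rivvonma]
2 Final Vowel Deletion: [rivvonma] → [rivvonm]
3 Labial Nasal Assimilation: [rivvonm] → [rivvomm]
4 Intervocalic Lenition: no change — [rivvomm]
5 Geminate Reduction: [rivvomm] → [rivom]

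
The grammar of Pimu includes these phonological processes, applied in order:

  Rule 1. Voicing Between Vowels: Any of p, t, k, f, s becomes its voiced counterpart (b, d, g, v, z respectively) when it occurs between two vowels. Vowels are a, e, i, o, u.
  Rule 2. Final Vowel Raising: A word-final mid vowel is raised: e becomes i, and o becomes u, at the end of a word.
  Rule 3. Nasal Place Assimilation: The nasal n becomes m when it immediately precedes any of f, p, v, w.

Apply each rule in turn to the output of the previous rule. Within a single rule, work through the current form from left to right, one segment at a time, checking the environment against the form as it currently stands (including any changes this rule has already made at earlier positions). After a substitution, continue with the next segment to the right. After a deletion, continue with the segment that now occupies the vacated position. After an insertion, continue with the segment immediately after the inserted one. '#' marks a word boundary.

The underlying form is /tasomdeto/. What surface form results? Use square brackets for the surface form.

[tazomdedu]

Rule 1 Voicing Between Vowels: [tasomdeto] → [tazomdedo]
Rule 2 Final Vowel Raising: [tazomdedo] → [tazomdedu]
Rule 3 Nasal Place Assimilation: no change — [tazomdedu]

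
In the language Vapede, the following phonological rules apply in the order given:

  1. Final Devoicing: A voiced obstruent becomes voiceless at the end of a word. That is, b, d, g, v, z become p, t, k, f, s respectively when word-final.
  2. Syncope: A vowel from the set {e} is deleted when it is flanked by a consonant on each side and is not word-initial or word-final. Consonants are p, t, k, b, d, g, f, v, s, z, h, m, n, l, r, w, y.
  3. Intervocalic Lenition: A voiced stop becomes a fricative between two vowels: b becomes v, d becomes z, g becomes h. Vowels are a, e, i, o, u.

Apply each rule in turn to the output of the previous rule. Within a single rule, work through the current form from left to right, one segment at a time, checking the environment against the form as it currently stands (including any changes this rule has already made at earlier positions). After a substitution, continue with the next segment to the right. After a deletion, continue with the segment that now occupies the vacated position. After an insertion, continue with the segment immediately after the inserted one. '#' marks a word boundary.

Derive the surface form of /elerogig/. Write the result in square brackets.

1 Final Devoicing: [elerogig] → [elerogik]
2 Syncope: [elerogik] → [elrogik]
3 Intervocalic Lenition: [elrogik] → [elrohik]

[elrohik]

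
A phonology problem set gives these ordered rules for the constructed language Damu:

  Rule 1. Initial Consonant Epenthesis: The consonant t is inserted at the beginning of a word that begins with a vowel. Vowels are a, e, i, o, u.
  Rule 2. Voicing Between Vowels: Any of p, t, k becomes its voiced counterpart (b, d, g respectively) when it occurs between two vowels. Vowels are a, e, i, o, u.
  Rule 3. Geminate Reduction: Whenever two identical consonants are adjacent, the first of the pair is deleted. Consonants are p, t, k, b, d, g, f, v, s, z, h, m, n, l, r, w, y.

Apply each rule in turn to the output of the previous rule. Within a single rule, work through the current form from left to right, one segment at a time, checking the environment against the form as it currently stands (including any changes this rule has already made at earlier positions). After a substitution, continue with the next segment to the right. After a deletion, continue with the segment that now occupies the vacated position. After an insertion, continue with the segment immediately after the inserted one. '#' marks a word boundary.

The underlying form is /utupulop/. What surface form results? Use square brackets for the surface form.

[tudubulop]

Rule 1 Initial Consonant Epenthesis: [utupulop] → [tutupulop]
Rule 2 Voicing Between Vowels: [tutupulop] → [tudubulop]
Rule 3 Geminate Reduction: no change — [tudubulop]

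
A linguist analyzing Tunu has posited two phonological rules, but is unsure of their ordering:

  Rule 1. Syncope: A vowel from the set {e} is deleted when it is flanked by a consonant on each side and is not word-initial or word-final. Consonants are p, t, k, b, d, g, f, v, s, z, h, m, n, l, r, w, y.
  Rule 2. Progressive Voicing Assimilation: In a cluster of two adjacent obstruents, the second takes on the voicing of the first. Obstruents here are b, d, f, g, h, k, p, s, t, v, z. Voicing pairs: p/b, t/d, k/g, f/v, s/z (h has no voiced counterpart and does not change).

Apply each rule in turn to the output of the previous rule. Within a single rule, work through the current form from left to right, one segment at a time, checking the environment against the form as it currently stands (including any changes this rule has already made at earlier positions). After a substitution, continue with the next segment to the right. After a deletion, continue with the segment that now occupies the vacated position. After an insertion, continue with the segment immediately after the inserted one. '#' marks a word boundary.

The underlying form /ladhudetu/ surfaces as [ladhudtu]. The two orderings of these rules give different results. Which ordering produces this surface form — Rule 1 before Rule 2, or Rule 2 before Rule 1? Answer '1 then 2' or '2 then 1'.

Order 1 then 2:
  1 Syncope: [ladhudetu] → [ladhudtu]
  2 Progressive Voicing Assimilation: [ladhudtu] → [ladhuddu]
  result: [ladhuddu]
Order 2 then 1:
  2 Progressive Voicing Assimilation: no change — [ladhudetu]
  1 Syncope: [ladhudetu] → [ladhudtu]
  result: [ladhudtu]

2 then 1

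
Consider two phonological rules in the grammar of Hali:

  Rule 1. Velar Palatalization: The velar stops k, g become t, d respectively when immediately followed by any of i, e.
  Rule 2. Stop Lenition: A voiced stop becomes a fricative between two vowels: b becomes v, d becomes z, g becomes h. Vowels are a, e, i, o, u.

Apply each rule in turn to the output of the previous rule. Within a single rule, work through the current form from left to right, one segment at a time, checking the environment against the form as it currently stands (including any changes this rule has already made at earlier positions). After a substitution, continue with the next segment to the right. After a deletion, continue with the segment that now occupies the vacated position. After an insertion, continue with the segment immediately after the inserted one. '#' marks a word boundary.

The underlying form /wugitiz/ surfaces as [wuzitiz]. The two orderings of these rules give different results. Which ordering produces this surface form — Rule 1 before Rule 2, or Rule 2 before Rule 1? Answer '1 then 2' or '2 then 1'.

Order 1 then 2:
  1 Velar Palatalization: [wugitiz] → [wuditiz]
  2 Stop Lenition: [wuditiz] → [wuzitiz]
  result: [wuzitiz]
Order 2 then 1:
  2 Stop Lenition: [wugitiz] → [wuhitiz]
  1 Velar Palatalization: no change — [wuhitiz]
  result: [wuhitiz]

1 then 2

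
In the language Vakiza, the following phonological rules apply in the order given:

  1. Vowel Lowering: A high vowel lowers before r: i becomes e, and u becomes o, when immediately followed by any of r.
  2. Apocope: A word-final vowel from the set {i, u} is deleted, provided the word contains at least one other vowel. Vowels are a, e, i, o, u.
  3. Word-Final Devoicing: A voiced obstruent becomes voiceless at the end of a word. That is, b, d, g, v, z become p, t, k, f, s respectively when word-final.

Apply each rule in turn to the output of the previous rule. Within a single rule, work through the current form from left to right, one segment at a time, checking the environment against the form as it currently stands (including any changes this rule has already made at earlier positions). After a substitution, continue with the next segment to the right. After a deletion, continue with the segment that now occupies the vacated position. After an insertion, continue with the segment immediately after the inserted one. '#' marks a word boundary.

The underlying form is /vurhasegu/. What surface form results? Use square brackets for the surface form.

[vorhasek]

1 Vowel Lowering: [vurhasegu] → [vorhasegu]
2 Apocope: [vorhasegu] → [vorhaseg]
3 Word-Final Devoicing: [vorhaseg] → [vorhasek]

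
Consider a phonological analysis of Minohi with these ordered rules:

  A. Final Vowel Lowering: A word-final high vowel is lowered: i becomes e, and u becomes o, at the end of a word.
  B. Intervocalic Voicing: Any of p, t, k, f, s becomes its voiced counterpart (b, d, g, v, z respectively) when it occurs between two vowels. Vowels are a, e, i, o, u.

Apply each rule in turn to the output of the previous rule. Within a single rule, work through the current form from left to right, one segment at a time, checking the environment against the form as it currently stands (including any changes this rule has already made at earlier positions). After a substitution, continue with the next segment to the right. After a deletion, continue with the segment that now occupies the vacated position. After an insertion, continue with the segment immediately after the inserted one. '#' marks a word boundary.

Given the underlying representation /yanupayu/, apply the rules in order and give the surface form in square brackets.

[yanubayo]

A Final Vowel Lowering: [yanupayu] → [yanupayo]
B Intervocalic Voicing: [yanupayo] → [yanubayo]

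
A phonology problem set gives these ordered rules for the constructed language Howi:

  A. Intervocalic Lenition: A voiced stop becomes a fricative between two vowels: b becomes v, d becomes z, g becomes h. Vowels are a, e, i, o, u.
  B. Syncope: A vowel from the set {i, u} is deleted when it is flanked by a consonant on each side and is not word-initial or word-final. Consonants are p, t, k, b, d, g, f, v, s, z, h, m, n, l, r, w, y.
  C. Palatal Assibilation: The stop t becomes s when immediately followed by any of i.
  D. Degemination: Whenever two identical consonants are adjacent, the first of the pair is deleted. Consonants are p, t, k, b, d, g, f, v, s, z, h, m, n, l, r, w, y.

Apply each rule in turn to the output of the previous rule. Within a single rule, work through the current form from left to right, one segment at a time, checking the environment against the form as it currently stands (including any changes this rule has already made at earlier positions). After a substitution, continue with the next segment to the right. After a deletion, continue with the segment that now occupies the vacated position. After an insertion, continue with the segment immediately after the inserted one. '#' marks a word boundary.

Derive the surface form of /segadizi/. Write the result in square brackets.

[sehazi]

A Intervocalic Lenition: [segadizi] → [sehazizi]
B Syncope: [sehazizi] → [sehazzi]
C Palatal Assibilation: no change — [sehazzi]
D Degemination: [sehazzi] → [sehazi]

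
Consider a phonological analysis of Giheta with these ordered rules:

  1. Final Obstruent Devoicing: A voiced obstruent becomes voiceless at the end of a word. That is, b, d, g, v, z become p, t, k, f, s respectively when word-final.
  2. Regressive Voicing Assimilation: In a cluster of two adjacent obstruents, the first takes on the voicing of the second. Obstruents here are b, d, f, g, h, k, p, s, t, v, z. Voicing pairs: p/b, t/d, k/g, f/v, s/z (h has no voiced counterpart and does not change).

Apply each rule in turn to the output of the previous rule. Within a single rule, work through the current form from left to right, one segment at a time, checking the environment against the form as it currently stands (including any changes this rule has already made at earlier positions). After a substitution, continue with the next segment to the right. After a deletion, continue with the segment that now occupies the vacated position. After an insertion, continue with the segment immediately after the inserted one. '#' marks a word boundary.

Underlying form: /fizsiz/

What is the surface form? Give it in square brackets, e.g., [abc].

[fissis]

1 Final Obstruent Devoicing: [fizsiz] → [fizsis]
2 Regressive Voicing Assimilation: [fizsis] → [fissis]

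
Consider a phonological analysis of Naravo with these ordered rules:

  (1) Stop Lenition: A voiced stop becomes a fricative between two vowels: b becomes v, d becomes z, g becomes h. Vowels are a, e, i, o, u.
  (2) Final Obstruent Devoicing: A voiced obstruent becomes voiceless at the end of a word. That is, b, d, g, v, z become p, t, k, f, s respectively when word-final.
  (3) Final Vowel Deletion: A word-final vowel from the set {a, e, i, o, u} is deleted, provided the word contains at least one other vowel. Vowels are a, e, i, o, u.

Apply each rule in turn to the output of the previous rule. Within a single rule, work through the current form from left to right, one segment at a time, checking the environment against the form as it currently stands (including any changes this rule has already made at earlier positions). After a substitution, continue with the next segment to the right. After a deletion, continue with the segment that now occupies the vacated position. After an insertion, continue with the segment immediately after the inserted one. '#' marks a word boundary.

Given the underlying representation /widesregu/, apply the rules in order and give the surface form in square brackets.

(1) Stop Lenition: [widesregu] → [wizesrehu]
(2) Final Obstruent Devoicing: no change — [wizesrehu]
(3) Final Vowel Deletion: [wizesrehu] → [wizesreh]

[wizesreh]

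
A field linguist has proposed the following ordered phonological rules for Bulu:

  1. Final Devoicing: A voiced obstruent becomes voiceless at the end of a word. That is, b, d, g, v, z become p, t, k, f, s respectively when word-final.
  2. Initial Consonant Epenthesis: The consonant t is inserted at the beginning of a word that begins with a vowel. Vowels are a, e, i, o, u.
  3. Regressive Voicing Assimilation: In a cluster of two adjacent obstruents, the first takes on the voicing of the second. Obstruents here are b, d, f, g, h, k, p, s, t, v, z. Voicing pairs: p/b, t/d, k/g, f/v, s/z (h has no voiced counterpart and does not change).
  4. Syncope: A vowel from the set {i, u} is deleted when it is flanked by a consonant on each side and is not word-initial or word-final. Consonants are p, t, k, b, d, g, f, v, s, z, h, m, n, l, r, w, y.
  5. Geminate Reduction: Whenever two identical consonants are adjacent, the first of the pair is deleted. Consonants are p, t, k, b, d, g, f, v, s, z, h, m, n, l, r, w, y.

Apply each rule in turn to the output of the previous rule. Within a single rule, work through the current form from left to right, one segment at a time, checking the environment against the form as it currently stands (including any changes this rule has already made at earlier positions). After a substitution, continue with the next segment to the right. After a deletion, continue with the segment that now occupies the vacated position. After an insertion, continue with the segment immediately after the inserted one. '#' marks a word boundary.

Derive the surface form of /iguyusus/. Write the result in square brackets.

1 Final Devoicing: no change — [iguyusus]
2 Initial Consonant Epenthesis: [iguyusus] → [tiguyusus]
3 Regressive Voicing Assimilation: no change — [tiguyusus]
4 Syncope: [tiguyusus] → [tgyss]
5 Geminate Reduction: [tgyss] → [tgys]

[tgys]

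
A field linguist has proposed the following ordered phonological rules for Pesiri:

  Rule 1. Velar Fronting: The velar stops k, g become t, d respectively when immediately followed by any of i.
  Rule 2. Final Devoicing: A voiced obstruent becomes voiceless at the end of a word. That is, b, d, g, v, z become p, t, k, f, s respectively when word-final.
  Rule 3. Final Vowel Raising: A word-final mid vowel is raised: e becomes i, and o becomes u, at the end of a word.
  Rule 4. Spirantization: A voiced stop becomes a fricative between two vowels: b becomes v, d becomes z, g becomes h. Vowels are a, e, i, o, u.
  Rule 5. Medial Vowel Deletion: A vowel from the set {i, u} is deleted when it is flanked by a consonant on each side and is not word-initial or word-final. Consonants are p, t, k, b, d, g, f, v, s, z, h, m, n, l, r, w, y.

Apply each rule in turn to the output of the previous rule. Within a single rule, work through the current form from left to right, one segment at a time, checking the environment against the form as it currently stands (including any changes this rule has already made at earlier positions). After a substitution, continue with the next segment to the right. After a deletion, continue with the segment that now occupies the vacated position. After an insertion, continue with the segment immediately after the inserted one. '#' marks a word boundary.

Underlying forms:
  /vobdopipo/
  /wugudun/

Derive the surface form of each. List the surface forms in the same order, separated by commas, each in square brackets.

/vobdopipo/:
  Rule 1 Velar Fronting: no change — [vobdopipo]
  Rule 2 Final Devoicing: no change — [vobdopipo]
  Rule 3 Final Vowel Raising: [vobdopipo] → [vobdopipu]
  Rule 4 Spirantization: no change — [vobdopipu]
  Rule 5 Medial Vowel Deletion: [vobdopipu] → [vobdoppu]
/wugudun/:
  Rule 1 Velar Fronting: no change — [wugudun]
  Rule 2 Final Devoicing: no change — [wugudun]
  Rule 3 Final Vowel Raising: no change — [wugudun]
  Rule 4 Spirantization: [wugudun] → [wuhuzun]
  Rule 5 Medial Vowel Deletion: [wuhuzun] → [whzn]

[vobdoppu], [whzn]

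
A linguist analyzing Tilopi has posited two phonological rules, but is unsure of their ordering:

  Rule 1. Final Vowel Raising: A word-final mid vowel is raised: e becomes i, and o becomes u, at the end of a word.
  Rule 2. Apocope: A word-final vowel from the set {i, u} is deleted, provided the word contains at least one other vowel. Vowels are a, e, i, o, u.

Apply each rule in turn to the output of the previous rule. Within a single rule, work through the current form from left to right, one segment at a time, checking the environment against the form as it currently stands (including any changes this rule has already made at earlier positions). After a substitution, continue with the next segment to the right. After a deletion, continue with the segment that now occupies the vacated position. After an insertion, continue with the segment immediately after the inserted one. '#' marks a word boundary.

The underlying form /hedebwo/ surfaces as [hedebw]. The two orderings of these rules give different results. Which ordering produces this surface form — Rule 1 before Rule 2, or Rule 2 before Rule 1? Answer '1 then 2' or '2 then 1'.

1 then 2

Order 1 then 2:
  1 Final Vowel Raising: [hedebwo] → [hedebwu]
  2 Apocope: [hedebwu] → [hedebw]
  result: [hedebw]
Order 2 then 1:
  2 Apocope: no change — [hedebwo]
  1 Final Vowel Raising: [hedebwo] → [hedebwu]
  result: [hedebwu]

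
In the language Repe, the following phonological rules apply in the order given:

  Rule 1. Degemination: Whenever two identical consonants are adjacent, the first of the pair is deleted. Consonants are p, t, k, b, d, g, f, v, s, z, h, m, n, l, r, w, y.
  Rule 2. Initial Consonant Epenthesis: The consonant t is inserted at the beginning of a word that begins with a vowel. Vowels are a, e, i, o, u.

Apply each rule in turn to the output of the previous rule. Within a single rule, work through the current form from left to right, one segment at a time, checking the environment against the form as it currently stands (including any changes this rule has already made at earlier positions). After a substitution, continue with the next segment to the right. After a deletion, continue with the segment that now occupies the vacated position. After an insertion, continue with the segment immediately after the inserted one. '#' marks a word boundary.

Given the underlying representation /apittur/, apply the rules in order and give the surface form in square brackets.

[tapitur]

Rule 1 Degemination: [apittur] → [apitur]
Rule 2 Initial Consonant Epenthesis: [apitur] → [tapitur]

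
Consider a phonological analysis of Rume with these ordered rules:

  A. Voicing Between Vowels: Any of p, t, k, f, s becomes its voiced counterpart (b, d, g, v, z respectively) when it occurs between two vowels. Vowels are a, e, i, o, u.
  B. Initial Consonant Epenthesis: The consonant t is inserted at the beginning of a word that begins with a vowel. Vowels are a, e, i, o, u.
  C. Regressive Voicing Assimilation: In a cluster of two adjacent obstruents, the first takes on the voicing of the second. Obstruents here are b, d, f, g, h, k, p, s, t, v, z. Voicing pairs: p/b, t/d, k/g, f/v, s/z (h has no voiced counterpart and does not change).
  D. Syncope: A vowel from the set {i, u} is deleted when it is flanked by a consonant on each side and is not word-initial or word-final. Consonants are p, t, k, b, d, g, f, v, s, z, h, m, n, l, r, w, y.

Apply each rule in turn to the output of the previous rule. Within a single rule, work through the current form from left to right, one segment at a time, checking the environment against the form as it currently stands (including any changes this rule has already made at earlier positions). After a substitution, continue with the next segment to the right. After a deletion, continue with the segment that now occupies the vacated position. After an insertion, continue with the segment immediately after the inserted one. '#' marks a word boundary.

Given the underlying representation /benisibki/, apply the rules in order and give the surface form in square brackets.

[benzpki]

A Voicing Between Vowels: [benisibki] → [benizibki]
B Initial Consonant Epenthesis: no change — [benizibki]
C Regressive Voicing Assimilation: [benizibki] → [benizipki]
D Syncope: [benizipki] → [benzpki]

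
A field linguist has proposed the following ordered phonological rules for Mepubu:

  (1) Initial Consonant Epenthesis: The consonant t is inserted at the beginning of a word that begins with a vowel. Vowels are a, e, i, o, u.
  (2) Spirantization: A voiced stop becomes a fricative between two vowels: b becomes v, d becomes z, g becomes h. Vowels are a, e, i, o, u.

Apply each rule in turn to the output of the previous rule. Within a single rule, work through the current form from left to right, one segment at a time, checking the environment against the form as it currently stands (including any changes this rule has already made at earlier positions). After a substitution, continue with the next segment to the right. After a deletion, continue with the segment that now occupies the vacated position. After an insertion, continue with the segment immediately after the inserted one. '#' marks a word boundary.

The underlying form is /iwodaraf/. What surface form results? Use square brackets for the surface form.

[tiwozaraf]

(1) Initial Consonant Epenthesis: [iwodaraf] → [tiwodaraf]
(2) Spirantization: [tiwodaraf] → [tiwozaraf]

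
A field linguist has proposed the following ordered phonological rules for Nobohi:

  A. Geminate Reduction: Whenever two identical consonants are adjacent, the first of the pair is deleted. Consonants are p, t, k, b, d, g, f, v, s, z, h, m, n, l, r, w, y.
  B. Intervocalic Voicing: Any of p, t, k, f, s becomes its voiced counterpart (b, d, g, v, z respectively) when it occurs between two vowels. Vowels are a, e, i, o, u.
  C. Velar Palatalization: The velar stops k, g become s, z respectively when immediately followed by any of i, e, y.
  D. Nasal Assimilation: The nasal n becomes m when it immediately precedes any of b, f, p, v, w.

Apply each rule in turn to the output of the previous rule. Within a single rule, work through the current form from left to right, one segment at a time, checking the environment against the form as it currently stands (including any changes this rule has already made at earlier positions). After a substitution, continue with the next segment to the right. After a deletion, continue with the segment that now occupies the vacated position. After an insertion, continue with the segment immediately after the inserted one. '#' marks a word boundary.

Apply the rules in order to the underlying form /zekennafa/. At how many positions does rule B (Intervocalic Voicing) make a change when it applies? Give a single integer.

2

A Geminate Reduction: [zekennafa] → [zekenafa]
B Intervocalic Voicing: [zekenafa] → [zegenava]
C Velar Palatalization: [zegenava] → [zezenava]
D Nasal Assimilation: no change — [zezenava]
Rule B changed 2 position(s).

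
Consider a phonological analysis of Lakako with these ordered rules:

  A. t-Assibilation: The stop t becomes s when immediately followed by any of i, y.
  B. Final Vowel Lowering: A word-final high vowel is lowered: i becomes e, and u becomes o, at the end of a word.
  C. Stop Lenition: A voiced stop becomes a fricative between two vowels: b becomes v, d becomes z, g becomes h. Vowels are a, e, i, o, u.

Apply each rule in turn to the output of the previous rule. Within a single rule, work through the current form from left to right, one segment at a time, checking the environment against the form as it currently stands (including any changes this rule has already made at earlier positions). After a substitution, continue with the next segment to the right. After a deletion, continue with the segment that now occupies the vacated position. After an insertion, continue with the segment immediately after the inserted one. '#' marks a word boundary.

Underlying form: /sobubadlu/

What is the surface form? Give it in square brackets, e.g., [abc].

A t-Assibilation: no change — [sobubadlu]
B Final Vowel Lowering: [sobubadlu] → [sobubadlo]
C Stop Lenition: [sobubadlo] → [sovuvadlo]

[sovuvadlo]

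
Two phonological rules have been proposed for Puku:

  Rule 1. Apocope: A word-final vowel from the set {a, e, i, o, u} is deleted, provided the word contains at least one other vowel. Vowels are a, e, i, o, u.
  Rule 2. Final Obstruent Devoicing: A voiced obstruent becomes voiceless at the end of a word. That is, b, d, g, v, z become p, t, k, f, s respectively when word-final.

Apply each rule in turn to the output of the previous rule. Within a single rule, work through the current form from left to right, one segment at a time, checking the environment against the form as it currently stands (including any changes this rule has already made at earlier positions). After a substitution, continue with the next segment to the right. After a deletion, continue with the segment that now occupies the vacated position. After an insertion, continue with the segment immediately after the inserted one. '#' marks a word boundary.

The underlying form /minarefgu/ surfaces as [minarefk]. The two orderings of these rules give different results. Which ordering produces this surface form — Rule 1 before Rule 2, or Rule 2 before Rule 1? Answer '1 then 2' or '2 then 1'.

1 then 2

Order 1 then 2:
  1 Apocope: [minarefgu] → [minarefg]
  2 Final Obstruent Devoicing: [minarefg] → [minarefk]
  result: [minarefk]
Order 2 then 1:
  2 Final Obstruent Devoicing: no change — [minarefgu]
  1 Apocope: [minarefgu] → [minarefg]
  result: [minarefg]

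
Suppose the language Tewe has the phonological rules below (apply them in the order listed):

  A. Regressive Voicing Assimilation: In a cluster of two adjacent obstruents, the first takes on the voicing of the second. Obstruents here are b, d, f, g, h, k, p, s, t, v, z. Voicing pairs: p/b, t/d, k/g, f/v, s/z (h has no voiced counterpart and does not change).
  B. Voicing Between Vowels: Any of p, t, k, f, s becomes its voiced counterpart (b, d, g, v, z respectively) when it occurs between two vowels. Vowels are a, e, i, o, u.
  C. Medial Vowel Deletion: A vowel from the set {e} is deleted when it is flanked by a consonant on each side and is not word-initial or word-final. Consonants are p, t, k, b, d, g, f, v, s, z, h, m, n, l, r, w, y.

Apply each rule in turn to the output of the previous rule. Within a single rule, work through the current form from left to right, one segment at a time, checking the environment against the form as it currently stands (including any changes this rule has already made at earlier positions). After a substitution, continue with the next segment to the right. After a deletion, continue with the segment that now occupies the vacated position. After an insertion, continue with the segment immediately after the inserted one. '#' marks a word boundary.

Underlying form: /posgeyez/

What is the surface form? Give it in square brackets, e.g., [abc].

[pozgyz]

A Regressive Voicing Assimilation: [posgeyez] → [pozgeyez]
B Voicing Between Vowels: no change — [pozgeyez]
C Medial Vowel Deletion: [pozgeyez] → [pozgyz]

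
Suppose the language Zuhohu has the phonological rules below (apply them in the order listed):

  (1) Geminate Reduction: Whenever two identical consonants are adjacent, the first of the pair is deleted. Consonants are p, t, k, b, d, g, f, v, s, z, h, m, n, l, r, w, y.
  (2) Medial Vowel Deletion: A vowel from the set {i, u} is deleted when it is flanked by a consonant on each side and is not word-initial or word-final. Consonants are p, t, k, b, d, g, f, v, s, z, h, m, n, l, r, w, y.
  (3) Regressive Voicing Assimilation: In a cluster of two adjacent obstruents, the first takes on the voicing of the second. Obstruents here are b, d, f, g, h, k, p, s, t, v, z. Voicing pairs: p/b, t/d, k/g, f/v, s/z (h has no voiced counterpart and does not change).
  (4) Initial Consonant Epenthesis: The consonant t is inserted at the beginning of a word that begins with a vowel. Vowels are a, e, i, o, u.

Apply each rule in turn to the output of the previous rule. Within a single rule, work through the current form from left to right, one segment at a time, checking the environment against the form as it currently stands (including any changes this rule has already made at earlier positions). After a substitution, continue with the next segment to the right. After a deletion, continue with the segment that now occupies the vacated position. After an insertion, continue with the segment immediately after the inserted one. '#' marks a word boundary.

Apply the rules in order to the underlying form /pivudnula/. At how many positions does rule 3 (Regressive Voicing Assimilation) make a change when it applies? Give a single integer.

1

(1) Geminate Reduction: no change — [pivudnula]
(2) Medial Vowel Deletion: [pivudnula] → [pvdnla]
(3) Regressive Voicing Assimilation: [pvdnla] → [bvdnla]
(4) Initial Consonant Epenthesis: no change — [bvdnla]
Rule 3 changed 1 position(s).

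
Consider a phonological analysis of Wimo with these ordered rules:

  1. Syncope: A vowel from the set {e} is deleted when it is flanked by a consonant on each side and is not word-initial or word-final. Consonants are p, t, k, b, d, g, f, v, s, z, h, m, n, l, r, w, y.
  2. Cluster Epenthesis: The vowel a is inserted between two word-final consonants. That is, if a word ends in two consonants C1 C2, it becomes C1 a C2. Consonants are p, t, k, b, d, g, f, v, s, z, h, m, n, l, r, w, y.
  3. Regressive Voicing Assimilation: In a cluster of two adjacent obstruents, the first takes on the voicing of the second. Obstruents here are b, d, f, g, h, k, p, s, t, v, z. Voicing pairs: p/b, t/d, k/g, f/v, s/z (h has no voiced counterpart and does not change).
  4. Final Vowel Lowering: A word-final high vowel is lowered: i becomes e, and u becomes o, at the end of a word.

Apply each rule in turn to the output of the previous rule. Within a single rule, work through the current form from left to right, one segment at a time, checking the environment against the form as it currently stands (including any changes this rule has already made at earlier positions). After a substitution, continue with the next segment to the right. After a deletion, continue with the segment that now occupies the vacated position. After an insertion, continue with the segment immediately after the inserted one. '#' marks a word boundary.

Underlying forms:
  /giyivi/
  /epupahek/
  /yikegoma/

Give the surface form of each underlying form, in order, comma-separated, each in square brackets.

/giyivi/:
  1 Syncope: no change — [giyivi]
  2 Cluster Epenthesis: no change — [giyivi]
  3 Regressive Voicing Assimilation: no change — [giyivi]
  4 Final Vowel Lowering: [giyivi] → [giyive]
/epupahek/:
  1 Syncope: [epupahek] → [epupahk]
  2 Cluster Epenthesis: [epupahk] → [epupahak]
  3 Regressive Voicing Assimilation: no change — [epupahak]
  4 Final Vowel Lowering: no change — [epupahak]
/yikegoma/:
  1 Syncope: [yikegoma] → [yikgoma]
  2 Cluster Epenthesis: no change — [yikgoma]
  3 Regressive Voicing Assimilation: [yikgoma] → [yiggoma]
  4 Final Vowel Lowering: no change — [yiggoma]

[giyive], [epupahak], [yiggoma]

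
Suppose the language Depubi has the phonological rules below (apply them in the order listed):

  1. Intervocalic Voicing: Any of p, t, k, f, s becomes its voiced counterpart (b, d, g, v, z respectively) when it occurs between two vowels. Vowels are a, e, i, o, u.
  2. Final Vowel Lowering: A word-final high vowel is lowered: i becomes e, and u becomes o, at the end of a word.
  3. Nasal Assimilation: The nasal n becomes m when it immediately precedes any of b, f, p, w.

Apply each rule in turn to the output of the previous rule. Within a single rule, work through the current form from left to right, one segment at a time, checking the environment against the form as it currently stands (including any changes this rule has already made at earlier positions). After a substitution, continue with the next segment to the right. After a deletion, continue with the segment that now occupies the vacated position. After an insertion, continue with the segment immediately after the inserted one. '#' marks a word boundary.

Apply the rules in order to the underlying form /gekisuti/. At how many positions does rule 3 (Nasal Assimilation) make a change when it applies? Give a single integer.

1 Intervocalic Voicing: [gekisuti] → [gegizudi]
2 Final Vowel Lowering: [gegizudi] → [gegizude]
3 Nasal Assimilation: no change — [gegizude]
Rule 3 changed 0 position(s).

0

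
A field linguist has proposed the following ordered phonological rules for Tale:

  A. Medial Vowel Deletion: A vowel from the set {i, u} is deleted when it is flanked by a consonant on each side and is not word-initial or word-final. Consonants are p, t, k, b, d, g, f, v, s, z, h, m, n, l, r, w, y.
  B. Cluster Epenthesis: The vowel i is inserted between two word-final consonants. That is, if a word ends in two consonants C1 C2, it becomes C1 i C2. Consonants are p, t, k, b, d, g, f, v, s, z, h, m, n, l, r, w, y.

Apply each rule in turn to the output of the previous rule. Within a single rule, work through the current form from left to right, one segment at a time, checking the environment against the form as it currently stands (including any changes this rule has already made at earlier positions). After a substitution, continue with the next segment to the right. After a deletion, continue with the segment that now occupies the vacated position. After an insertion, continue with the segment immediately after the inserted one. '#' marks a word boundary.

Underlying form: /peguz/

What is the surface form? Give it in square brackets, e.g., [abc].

[pegiz]

A Medial Vowel Deletion: [peguz] → [pegz]
B Cluster Epenthesis: [pegz] → [pegiz]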